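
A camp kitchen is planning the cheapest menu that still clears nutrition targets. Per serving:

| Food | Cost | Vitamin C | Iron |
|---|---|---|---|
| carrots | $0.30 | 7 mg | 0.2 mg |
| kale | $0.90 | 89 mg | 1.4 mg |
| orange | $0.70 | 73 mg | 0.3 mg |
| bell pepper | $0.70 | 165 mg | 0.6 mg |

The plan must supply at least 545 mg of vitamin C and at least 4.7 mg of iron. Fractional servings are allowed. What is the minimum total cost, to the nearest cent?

carrots only: max(545/7, 4.7/0.2) = 77.86 servings → $23.36.
kale only: max(545/89, 4.7/1.4) = 6.124 servings → $5.51.
orange only: max(545/73, 4.7/0.3) = 15.67 servings → $10.97.
bell pepper only: max(545/165, 4.7/0.6) = 7.833 servings → $5.48.
carrots + kale with both targets exact would need a negative amount; discard.
carrots + orange with both tight: 14.37 servings and 6.088 servings → $8.57.
carrots + bell pepper with both tight: 15.57 servings and 2.642 servings → $6.52.
kale + orange with both tight: 2.379 servings and 4.566 servings → $5.34.
kale + bell pepper with both tight: 2.525 servings and 1.941 servings → $3.63.
orange + bell pepper: the both-tight solution has a negative serving — not a feasible corner.
So the least-cost plan costs $3.63.

$3.63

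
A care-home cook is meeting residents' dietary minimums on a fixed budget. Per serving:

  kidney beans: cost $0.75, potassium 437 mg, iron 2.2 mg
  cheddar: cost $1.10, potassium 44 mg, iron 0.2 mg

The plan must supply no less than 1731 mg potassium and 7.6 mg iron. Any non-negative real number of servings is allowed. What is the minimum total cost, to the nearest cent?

The cheapest plan sits at a corner of the feasible region — with two constraints it uses at most two foods.
kidney beans only: max(1731/437, 7.6/2.2) = 3.961 servings → $2.97.
cheddar only: max(1731/44, 7.6/0.2) = 39.34 servings → $43.27.
kidney beans + cheddar: the both-tight solution has a negative serving — not a feasible corner.
Cheapest feasible corner: $2.97.

$2.97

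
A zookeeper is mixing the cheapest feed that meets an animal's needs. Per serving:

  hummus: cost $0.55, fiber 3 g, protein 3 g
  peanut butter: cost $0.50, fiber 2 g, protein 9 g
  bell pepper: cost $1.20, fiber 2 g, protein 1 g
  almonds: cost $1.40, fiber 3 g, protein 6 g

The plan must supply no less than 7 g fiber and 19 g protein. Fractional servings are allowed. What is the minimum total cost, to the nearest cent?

$1.51

hummus only: max(7/3, 19/3) = 6.333 servings → $3.48.
peanut butter only: max(7/2, 19/9) = 3.5 servings → $1.75.
bell pepper only: max(7/2, 19/1) = 19 servings → $22.80.
almonds only: max(7/3, 19/6) = 3.167 servings → $4.43.
hummus + peanut butter with both tight: 1.19 servings and 1.714 servings → $1.51.
hummus + bell pepper with both targets exact would need a negative amount; discard.
hummus + almonds: the both-tight solution has a negative serving — not a feasible corner.
peanut butter + bell pepper with both tight: 1.938 servings and 1.562 servings → $2.84.
peanut butter + almonds with both tight: 1 serving and 1.667 servings → $2.83.
bell pepper + almonds: the both-tight solution has a negative serving — not a feasible corner.
So the least-cost plan costs $1.51.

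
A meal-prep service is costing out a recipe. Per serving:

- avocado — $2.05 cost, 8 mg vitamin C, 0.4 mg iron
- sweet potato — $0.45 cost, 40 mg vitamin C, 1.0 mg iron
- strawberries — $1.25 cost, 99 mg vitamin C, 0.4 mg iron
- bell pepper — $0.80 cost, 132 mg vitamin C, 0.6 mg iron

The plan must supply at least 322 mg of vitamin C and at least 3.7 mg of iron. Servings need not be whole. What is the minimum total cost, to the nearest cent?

avocado only: max(322/8, 3.7/0.4) = 40.25 servings → $82.51.
sweet potato only: max(322/40, 3.7/1.0) = 8.05 servings → $3.62.
strawberries only: max(322/99, 3.7/0.4) = 9.25 servings → $11.56.
bell pepper only: max(322/132, 3.7/0.6) = 6.167 servings → $4.93.
avocado + sweet potato: intersection lies outside the first quadrant.
avocado + strawberries with both tight: 6.525 servings and 2.725 servings → $16.78.
avocado + bell pepper with both tight: 6.15 servings and 2.067 servings → $14.26.
sweet potato + strawberries with both tight: 2.861 servings and 2.096 servings → $3.91.
sweet potato + bell pepper with both tight: 2.733 servings and 1.611 servings → $2.52.
strawberries + bell pepper: the both-tight solution has a negative serving — not a feasible corner.
The minimum over all feasible corners is $2.52.

$2.52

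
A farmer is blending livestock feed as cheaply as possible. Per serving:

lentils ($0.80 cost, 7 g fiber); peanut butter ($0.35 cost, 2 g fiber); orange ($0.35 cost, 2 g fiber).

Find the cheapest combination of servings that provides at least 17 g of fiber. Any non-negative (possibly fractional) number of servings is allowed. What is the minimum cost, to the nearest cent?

$1.94

Cost per g of fiber: lentils $0.1143, peanut butter $0.1750, orange $0.1750.
With no serving limits, use only lentils: 17 g / 7 g = 2.429 servings × $0.80 = $1.94.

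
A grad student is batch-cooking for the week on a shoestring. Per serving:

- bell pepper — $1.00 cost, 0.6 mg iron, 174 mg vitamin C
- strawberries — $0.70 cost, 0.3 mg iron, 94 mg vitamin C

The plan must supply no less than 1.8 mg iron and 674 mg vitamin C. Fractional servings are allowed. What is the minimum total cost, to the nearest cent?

A basic optimal solution has at most two foods positive. Try each food alone and each pair with both targets met exactly.
bell pepper only: max(1.8/0.6, 674/174) = 3.874 servings → $3.87.
strawberries only: max(1.8/0.3, 674/94) = 7.17 servings → $5.02.
bell pepper + strawberries: intersection lies outside the first quadrant.
So the least-cost plan costs $3.87.

$3.87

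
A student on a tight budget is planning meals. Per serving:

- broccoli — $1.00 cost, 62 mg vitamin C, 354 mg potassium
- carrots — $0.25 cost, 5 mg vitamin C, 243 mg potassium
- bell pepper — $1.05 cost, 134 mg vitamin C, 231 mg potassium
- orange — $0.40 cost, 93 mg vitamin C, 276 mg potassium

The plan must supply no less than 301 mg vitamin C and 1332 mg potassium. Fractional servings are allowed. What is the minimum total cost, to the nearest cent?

$1.73

An LP optimum is at a vertex; with two nutrient constraints at most two foods are used. Check each candidate.
broccoli only: max(301/62, 1332/354) = 4.855 servings → $4.85.
carrots only: max(301/5, 1332/243) = 60.2 servings → $15.05.
bell pepper only: max(301/134, 1332/231) = 5.766 servings → $6.05.
orange only: max(301/93, 1332/276) = 4.826 servings → $1.93.
broccoli + carrots with both targets exact would need a negative amount; discard.
broccoli + bell pepper with both tight: 3.29 servings and 0.7239 servings → $4.05.
broccoli + orange with both tight: 2.581 servings and 1.516 servings → $3.19.
carrots + bell pepper with both tight: 3.469 servings and 2.117 servings → $3.09.
carrots + orange with both tight: 1.923 servings and 3.133 servings → $1.73.
bell pepper + orange: the both-tight solution has a negative serving — not a feasible corner.
So the least-cost plan costs $1.73.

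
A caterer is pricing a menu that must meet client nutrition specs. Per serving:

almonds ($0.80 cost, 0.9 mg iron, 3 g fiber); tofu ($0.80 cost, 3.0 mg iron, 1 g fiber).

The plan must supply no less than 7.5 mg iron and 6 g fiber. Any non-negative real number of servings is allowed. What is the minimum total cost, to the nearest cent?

$2.73

For a min-cost LP with two ≥-constraints, a basic feasible solution has at most two positive variables.
almonds only: max(7.5/0.9, 6/3) = 8.333 servings → $6.67.
tofu only: max(7.5/3.0, 6/1) = 6 servings → $4.80.
almonds + tofu with both tight: 1.296 servings and 2.111 servings → $2.73.
Cheapest feasible corner: $2.73.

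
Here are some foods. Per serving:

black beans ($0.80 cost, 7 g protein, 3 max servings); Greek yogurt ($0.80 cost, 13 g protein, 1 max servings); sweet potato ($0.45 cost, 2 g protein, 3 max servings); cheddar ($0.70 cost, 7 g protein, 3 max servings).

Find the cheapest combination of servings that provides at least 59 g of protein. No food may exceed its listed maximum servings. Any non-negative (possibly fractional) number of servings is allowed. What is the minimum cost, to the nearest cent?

Cost per g of protein: Greek yogurt $0.0615, cheddar $0.1000, black beans $0.1143, sweet potato $0.2250.
Take 1 serving of Greek yogurt: +13.0 g protein for $0.80 (total $0.80, still need 46.0 g).
Take 3 servings of cheddar: +21.0 g protein for $2.10 (total $2.90, still need 25.0 g).
Take 3 servings of black beans: +21.0 g protein for $2.40 (total $5.30, still need 4.0 g).
Take 2 servings of sweet potato: +4.0 g protein for $0.90 (total $6.20, still need 0.0 g).
Filling from the cheapest source first is optimal under one linear minimum: $6.20.

$6.20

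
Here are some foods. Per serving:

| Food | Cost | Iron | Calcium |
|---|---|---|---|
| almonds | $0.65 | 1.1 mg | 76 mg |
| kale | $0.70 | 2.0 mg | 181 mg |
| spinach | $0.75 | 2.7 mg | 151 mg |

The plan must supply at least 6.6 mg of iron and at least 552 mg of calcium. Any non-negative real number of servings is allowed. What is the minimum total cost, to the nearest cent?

Minimising a linear cost over {iron ≥ 6.6, calcium ≥ 552, servings ≥ 0} — the optimum is at a vertex, using one or two foods.
almonds only: max(6.6/1.1, 552/76) = 7.263 servings → $4.72.
kale only: max(6.6/2.0, 552/181) = 3.3 servings → $2.31.
spinach only: max(6.6/2.7, 552/151) = 3.656 servings → $2.74.
almonds + kale with both tight: 1.924 servings and 2.242 servings → $2.82.
almonds + spinach: the both-tight solution has a negative serving — not a feasible corner.
kale + spinach with both tight: 2.645 servings and 0.4853 servings → $2.22.
So the least-cost plan costs $2.22.

$2.22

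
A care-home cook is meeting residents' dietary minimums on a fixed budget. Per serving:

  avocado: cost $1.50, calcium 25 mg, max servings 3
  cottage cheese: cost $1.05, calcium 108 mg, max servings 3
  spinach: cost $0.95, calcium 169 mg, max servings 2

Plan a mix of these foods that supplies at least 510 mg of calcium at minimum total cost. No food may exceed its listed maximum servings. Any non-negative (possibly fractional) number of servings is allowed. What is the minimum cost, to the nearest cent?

Cost per mg of calcium: spinach $0.0056, cottage cheese $0.0097, avocado $0.0600.
Take 2 servings of spinach: +338.0 mg calcium for $1.90 (total $1.90, still need 172.0 mg).
Take 1.593 servings of cottage cheese: +172.0 mg calcium for $1.67 (total $3.57, still need 0.0 mg).
Filling from the cheapest source first is optimal under one linear minimum: $3.57.

$3.57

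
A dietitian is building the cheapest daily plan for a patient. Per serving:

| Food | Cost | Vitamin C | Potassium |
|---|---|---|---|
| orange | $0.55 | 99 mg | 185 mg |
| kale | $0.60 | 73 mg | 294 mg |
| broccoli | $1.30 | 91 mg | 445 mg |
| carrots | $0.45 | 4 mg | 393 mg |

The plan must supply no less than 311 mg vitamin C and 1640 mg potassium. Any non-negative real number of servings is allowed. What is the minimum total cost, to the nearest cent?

A basic optimal solution has at most two foods positive. Try each food alone and each pair with both targets met exactly.
orange only: max(311/99, 1640/185) = 8.865 servings → $4.88.
kale only: max(311/73, 1640/294) = 5.578 servings → $3.35.
broccoli only: max(311/91, 1640/445) = 3.685 servings → $4.79.
carrots only: max(311/4, 1640/393) = 77.75 servings → $34.99.
orange + kale with both targets exact would need a negative amount; discard.
orange + broccoli: intersection lies outside the first quadrant.
orange + carrots with both tight: 3.03 servings and 2.746 servings → $2.90.
kale + broccoli with both targets exact would need a negative amount; discard.
kale + carrots with both tight: 4.204 servings and 1.028 servings → $2.99.
broccoli + carrots with both tight: 3.404 servings and 0.3191 servings → $4.57.
Cheapest feasible corner: $2.90.

$2.90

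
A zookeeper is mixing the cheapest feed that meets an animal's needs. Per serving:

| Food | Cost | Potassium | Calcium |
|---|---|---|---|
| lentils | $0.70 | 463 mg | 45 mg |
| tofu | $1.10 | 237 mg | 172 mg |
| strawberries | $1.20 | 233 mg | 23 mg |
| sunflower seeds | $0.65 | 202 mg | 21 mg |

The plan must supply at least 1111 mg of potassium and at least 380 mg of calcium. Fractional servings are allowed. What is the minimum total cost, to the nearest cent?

Compare the cost at each extreme point of the feasible region.
lentils only: max(1111/463, 380/45) = 8.444 servings → $5.91.
tofu only: max(1111/237, 380/172) = 4.688 servings → $5.16.
strawberries only: max(1111/233, 380/23) = 16.52 servings → $19.83.
sunflower seeds only: max(1111/202, 380/21) = 18.1 servings → $11.76.
lentils + tofu with both tight: 1.465 servings and 1.826 servings → $3.03.
lentils + strawberries: intersection lies outside the first quadrant.
lentils + sunflower seeds: the both-tight solution has a negative serving — not a feasible corner.
tofu + strawberries with both tight: 1.819 servings and 2.918 servings → $5.50.
tofu + sunflower seeds with both tight: 1.795 servings and 3.394 servings → $4.18.
strawberries + sunflower seeds: the both-tight solution has a negative serving — not a feasible corner.
Cheapest feasible corner: $3.03.

$3.03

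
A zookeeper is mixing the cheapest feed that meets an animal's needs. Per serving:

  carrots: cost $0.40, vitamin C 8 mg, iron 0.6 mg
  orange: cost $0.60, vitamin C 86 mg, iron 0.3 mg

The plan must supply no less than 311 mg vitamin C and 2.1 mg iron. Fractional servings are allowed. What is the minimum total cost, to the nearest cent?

Minimising a linear cost over {vitamin C ≥ 311, iron ≥ 2.1, servings ≥ 0} — the optimum is at a vertex, using one or two foods.
carrots only: max(311/8, 2.1/0.6) = 38.88 servings → $15.55.
orange only: max(311/86, 2.1/0.3) = 7 servings → $4.20.
carrots + orange with both tight: 1.774 servings and 3.451 servings → $2.78.
The minimum over all feasible corners is $2.78.

$2.78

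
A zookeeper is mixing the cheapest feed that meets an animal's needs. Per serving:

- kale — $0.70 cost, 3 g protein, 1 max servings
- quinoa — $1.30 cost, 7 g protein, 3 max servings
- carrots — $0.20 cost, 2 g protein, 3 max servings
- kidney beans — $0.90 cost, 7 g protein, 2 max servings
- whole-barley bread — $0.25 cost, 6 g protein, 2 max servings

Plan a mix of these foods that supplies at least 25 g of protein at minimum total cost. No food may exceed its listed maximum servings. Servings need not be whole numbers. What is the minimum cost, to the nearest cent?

$2.00

Cost per g of protein: whole-barley bread $0.0417, carrots $0.1000, kidney beans $0.1286, quinoa $0.1857, kale $0.2333.
Take 2 servings of whole-barley bread: +12.0 g protein for $0.50 (total $0.50, still need 13.0 g).
Take 3 servings of carrots: +6.0 g protein for $0.60 (total $1.10, still need 7.0 g).
Take 1 serving of kidney beans: +7.0 g protein for $0.90 (total $2.00, still need 0.0 g).
Greedy by cheapest-per-g is optimal for a single linear constraint, so the minimum cost is $2.00.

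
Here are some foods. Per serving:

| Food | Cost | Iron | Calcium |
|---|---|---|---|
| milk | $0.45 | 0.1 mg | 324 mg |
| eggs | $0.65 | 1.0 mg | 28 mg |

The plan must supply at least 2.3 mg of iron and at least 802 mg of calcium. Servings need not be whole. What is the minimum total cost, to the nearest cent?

Check every corner: each single food scaled to meet both minima, and each pair solved so both constraints bind.
milk only: max(2.3/0.1, 802/324) = 23 servings → $10.35.
eggs only: max(2.3/1.0, 802/28) = 28.64 servings → $18.62.
milk + eggs with both tight: 2.296 servings and 2.07 servings → $2.38.
The minimum over all feasible corners is $2.38.

$2.38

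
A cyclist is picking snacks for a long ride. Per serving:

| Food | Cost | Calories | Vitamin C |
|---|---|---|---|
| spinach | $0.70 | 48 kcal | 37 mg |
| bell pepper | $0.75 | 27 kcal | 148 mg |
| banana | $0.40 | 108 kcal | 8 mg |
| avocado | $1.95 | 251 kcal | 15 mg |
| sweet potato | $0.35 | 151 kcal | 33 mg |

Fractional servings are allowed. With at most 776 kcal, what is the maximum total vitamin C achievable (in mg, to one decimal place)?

4253.6 mg

Vitamin C per kcal: bell pepper 5.481, spinach 0.7708, sweet potato 0.2185, banana 0.07407, avocado 0.05976.
With no serving limits, spend the whole calories allowance on bell pepper: 776 kcal / 27 kcal × 148 mg = 4253.6 mg.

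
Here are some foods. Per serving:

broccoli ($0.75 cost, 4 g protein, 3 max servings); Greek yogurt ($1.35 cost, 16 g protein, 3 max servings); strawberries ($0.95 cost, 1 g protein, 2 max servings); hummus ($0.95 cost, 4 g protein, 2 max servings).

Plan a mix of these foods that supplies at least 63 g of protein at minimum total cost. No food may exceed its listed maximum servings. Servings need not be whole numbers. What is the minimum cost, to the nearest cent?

$7.01

Cost per g of protein: Greek yogurt $0.0844, broccoli $0.1875, hummus $0.2375, strawberries $0.9500.
Take 3 servings of Greek yogurt: +48.0 g protein for $4.05 (total $4.05, still need 15.0 g).
Take 3 servings of broccoli: +12.0 g protein for $2.25 (total $6.30, still need 3.0 g).
Take 0.75 servings of hummus: +3.0 g protein for $0.71 (total $7.01, still need 0.0 g).
Greedy by cheapest-per-g is optimal for a single linear constraint, so the minimum cost is $7.01.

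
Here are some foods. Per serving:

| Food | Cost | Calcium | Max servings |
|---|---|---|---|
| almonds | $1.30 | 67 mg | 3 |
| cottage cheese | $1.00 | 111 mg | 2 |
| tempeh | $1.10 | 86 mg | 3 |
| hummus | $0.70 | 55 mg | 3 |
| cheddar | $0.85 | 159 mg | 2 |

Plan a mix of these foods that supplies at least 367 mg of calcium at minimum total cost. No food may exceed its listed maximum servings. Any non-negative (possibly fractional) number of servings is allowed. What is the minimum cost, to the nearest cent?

Cost per mg of calcium: cheddar $0.0053, cottage cheese $0.0090, hummus $0.0127, tempeh $0.0128, almonds $0.0194.
Take 2 servings of cheddar: +318.0 mg calcium for $1.70 (total $1.70, still need 49.0 mg).
Take 0.4414 servings of cottage cheese: +49.0 mg calcium for $0.44 (total $2.14, still need 0.0 mg).
Filling from the cheapest source first is optimal under one linear minimum: $2.14.

$2.14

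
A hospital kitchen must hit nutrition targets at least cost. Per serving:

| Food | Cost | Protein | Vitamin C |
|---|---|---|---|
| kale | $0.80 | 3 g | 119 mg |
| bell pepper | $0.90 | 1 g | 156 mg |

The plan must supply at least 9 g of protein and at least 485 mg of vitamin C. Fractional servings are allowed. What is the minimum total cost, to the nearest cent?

$3.10

An LP optimum is at a vertex; with two nutrient constraints at most two foods are used. Check each candidate.
kale only: max(9/3, 485/119) = 4.076 servings → $3.26.
bell pepper only: max(9/1, 485/156) = 9 servings → $8.10.
kale + bell pepper with both tight: 2.633 servings and 1.1 servings → $3.10.
So the least-cost plan costs $3.10.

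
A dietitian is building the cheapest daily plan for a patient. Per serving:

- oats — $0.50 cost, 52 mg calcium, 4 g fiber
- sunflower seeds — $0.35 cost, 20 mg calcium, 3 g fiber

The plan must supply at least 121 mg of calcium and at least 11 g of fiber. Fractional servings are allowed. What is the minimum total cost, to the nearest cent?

Two binding constraints pin down two serving amounts, so the optimal mix uses at most two foods. The candidates are each food alone (scaled to the tighter of calcium/fiber) and each pair with both constraints tight.
oats only: max(121/52, 11/4) = 2.75 servings → $1.38.
sunflower seeds only: max(121/20, 11/3) = 6.05 servings → $2.12.
oats + sunflower seeds with both tight: 1.882 servings and 1.158 servings → $1.35.
So the least-cost plan costs $1.35.

$1.35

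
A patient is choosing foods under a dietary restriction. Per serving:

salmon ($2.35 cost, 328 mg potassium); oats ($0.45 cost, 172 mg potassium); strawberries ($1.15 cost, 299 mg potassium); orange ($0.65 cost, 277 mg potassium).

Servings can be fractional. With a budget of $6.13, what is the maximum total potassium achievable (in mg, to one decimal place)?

2612.3 mg

Potassium per dollar: orange 426.2, oats 382.2, strawberries 260, salmon 139.6.
With no serving limits, spend the whole cost allowance on orange: $6.13 / $0.65 × 277 mg = 2612.3 mg.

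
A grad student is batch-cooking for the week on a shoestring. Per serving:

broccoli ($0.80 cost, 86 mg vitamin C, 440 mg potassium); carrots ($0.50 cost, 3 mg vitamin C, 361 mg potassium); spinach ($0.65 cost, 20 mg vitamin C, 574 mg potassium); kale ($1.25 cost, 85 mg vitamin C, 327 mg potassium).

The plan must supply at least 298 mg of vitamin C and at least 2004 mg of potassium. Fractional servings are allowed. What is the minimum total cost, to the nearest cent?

Minimising a linear cost over {vitamin C ≥ 298, potassium ≥ 2004, servings ≥ 0} — the optimum is at a vertex, using one or two foods.
broccoli only: max(298/86, 2004/440) = 4.555 servings → $3.64.
carrots only: max(298/3, 2004/361) = 99.33 servings → $49.67.
spinach only: max(298/20, 2004/574) = 14.9 servings → $9.69.
kale only: max(298/85, 2004/327) = 6.128 servings → $7.66.
broccoli + carrots with both tight: 3.417 servings and 1.387 servings → $3.43.
broccoli + spinach with both tight: 3.229 servings and 1.016 servings → $3.24.
broccoli + kale: intersection lies outside the first quadrant.
carrots + spinach: the both-tight solution has a negative serving — not a feasible corner.
carrots + kale with both tight: 2.454 servings and 3.419 servings → $5.50.
spinach + kale with both tight: 1.725 servings and 3.1 servings → $5.00.
So the least-cost plan costs $3.24.

$3.24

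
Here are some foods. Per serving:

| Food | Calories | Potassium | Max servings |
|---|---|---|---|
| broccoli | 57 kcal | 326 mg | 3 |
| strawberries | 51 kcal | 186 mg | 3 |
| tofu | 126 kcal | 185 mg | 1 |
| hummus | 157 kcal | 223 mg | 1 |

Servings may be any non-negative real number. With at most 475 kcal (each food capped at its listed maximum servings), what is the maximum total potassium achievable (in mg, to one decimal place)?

1756.5 mg

Potassium per kcal: broccoli 5.719, strawberries 3.647, tofu 1.468, hummus 1.42.
Take 3 servings of broccoli: uses 171 kcal, +978.0 mg potassium (running total 978.0 mg).
Take 3 servings of strawberries: uses 153 kcal, +558.0 mg potassium (running total 1536.0 mg).
Take 1 serving of tofu: uses 126 kcal, +185.0 mg potassium (running total 1721.0 mg).
Take 0.1592 servings of hummus: uses 25 kcal, +35.5 mg potassium (running total 1756.5 mg).
Greedy by best ratio exhausts the calories allowance optimally: 1756.5 mg.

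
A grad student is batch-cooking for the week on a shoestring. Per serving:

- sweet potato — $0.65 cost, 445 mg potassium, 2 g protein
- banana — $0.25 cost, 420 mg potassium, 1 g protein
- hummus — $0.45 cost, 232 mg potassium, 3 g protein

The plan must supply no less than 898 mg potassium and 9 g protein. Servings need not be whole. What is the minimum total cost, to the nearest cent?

With two linear requirements the optimum uses one or two foods; enumerate the corners.
sweet potato only: max(898/445, 9/2) = 4.5 servings → $2.92.
banana only: max(898/420, 9/1) = 9 servings → $2.25.
hummus only: max(898/232, 9/3) = 3.871 servings → $1.74.
sweet potato + banana: intersection lies outside the first quadrant.
sweet potato + hummus with both tight: 0.6958 servings and 2.536 servings → $1.59.
banana + hummus with both tight: 0.5895 servings and 2.804 servings → $1.41.
So the least-cost plan costs $1.41.

$1.41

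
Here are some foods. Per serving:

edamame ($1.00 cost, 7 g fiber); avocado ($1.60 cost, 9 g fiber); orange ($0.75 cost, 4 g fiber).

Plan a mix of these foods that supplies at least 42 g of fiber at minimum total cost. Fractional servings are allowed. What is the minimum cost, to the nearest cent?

Cost per g of fiber: edamame $0.1429, avocado $0.1778, orange $0.1875.
With no serving limits, use only edamame: 42 g / 7 g = 6 servings × $1.00 = $6.00.

$6.00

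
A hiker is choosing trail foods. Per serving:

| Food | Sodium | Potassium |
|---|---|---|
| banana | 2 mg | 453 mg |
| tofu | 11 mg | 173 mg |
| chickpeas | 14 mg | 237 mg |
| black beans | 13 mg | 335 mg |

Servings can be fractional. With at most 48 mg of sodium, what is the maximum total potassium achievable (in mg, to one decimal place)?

10872.0 mg

Potassium per mg sodium: banana 226.5, black beans 25.77, chickpeas 16.93, tofu 15.73.
With no serving limits, spend the whole sodium allowance on banana: 48 mg / 2 mg × 453 mg = 10872.0 mg.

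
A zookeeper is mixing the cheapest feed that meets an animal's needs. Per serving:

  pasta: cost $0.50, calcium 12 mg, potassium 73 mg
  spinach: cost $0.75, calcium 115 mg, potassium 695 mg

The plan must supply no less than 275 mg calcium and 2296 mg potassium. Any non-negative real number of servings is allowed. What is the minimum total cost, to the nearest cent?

$2.48

Two binding constraints pin down two serving amounts, so the optimal mix uses at most two foods. The candidates are each food alone (scaled to the tighter of calcium/potassium) and each pair with both constraints tight.
pasta only: max(275/12, 2296/73) = 31.45 servings → $15.73.
spinach only: max(275/115, 2296/695) = 3.304 servings → $2.48.
pasta + spinach: the both-tight solution has a negative serving — not a feasible corner.
The minimum over all feasible corners is $2.48.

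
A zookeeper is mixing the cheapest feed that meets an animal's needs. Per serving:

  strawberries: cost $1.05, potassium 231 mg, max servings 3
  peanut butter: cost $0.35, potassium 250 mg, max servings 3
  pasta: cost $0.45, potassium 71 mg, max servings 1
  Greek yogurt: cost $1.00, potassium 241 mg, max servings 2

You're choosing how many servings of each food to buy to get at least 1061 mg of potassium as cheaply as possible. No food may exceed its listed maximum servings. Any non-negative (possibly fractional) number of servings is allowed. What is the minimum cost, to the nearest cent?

$2.34

Cost per mg of potassium: peanut butter $0.0014, Greek yogurt $0.0041, strawberries $0.0045, pasta $0.0063.
Take 3 servings of peanut butter: +750.0 mg potassium for $1.05 (total $1.05, still need 311.0 mg).
Take 1.29 servings of Greek yogurt: +311.0 mg potassium for $1.29 (total $2.34, still need 0.0 mg).
Filling from the cheapest source first is optimal under one linear minimum: $2.34.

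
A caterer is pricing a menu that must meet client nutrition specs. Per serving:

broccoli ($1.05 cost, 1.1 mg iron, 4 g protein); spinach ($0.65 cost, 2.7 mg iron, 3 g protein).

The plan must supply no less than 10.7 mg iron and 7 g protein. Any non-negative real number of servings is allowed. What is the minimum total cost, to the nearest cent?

$2.58

broccoli only: max(10.7/1.1, 7/4) = 9.727 servings → $10.21.
spinach only: max(10.7/2.7, 7/3) = 3.963 servings → $2.58.
broccoli + spinach: intersection lies outside the first quadrant.
So the least-cost plan costs $2.58.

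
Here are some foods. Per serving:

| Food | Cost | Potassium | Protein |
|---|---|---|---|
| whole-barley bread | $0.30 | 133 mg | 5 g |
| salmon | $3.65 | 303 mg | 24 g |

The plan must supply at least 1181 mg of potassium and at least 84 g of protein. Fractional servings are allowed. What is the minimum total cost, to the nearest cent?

$5.04

whole-barley bread only: max(1181/133, 84/5) = 16.8 servings → $5.04.
salmon only: max(1181/303, 84/24) = 3.898 servings → $14.23.
whole-barley bread + salmon with both tight: 1.725 servings and 3.141 servings → $11.98.
The minimum over all feasible corners is $5.04.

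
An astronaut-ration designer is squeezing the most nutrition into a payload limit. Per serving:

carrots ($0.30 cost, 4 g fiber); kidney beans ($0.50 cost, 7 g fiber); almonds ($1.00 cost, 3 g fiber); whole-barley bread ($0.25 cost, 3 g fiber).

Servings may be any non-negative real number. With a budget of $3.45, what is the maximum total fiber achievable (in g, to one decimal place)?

Fiber per dollar: kidney beans 14, carrots 13.33, whole-barley bread 12, almonds 3.
With no serving limits, spend the whole cost allowance on kidney beans: $3.45 / $0.50 × 7 g = 48.3 g.

48.3 g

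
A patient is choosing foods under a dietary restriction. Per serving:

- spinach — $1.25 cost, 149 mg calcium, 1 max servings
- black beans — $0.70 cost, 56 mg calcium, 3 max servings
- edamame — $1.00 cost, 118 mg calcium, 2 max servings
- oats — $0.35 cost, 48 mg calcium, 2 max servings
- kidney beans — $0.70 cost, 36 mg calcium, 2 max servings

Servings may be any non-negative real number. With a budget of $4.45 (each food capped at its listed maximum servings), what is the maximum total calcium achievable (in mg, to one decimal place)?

521.0 mg

Calcium per dollar: oats 137.1, spinach 119.2, edamame 118, black beans 80, kidney beans 51.43.
Take 2 servings of oats: spends $0.70, +96.0 mg calcium (running total 96.0 mg).
Take 1 serving of spinach: spends $1.25, +149.0 mg calcium (running total 245.0 mg).
Take 2 servings of edamame: spends $2.00, +236.0 mg calcium (running total 481.0 mg).
Take 0.7143 servings of black beans: spends $0.50, +40.0 mg calcium (running total 521.0 mg).
Greedy by best ratio exhausts the cost allowance optimally: 521.0 mg.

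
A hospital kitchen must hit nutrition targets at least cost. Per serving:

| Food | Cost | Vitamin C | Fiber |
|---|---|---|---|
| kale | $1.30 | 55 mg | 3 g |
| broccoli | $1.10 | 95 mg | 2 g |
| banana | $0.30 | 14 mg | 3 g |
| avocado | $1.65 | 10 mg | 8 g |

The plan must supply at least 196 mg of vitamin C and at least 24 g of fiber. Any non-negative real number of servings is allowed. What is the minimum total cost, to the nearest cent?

This is a tiny linear program; its minimum lies at a vertex of the feasible set. List the vertices and price them.
kale only: max(196/55, 24/3) = 8 servings → $10.40.
broccoli only: max(196/95, 24/2) = 12 servings → $13.20.
banana only: max(196/14, 24/3) = 14 servings → $4.20.
avocado only: max(196/10, 24/8) = 19.6 servings → $32.34.
kale + broccoli: the both-tight solution has a negative serving — not a feasible corner.
kale + banana with both tight: 2.049 servings and 5.951 servings → $4.45.
kale + avocado with both tight: 3.239 servings and 1.785 servings → $7.16.
broccoli + banana with both tight: 0.9805 servings and 7.346 servings → $3.28.
broccoli + avocado with both tight: 1.795 servings and 2.551 servings → $6.18.
banana + avocado with both targets exact would need a negative amount; discard.
The minimum over all feasible corners is $3.28.

$3.28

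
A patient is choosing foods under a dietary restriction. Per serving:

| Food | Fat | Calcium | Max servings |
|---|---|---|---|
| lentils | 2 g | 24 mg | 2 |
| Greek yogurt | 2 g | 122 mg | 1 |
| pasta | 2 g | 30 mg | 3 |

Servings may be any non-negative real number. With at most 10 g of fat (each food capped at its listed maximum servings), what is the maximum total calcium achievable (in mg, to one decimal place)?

236.0 mg

Calcium per g fat: Greek yogurt 61, pasta 15, lentils 12.
Take 1 serving of Greek yogurt: uses 2 g fat, +122.0 mg calcium (running total 122.0 mg).
Take 3 servings of pasta: uses 6 g fat, +90.0 mg calcium (running total 212.0 mg).
Take 1 serving of lentils: uses 2 g fat, +24.0 mg calcium (running total 236.0 mg).
Filling greedily by calcium-per-g fat is optimal for one linear limit, giving 236.0 mg.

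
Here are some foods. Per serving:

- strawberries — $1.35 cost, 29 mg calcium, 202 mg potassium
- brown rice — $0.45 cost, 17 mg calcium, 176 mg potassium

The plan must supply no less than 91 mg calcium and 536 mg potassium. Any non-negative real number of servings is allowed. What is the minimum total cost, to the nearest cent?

Two binding constraints pin down two serving amounts, so the optimal mix uses at most two foods. The candidates are each food alone (scaled to the tighter of calcium/potassium) and each pair with both constraints tight.
strawberries only: max(91/29, 536/202) = 3.138 servings → $4.24.
brown rice only: max(91/17, 536/176) = 5.353 servings → $2.41.
strawberries + brown rice with both targets exact would need a negative amount; discard.
The minimum over all feasible corners is $2.41.

$2.41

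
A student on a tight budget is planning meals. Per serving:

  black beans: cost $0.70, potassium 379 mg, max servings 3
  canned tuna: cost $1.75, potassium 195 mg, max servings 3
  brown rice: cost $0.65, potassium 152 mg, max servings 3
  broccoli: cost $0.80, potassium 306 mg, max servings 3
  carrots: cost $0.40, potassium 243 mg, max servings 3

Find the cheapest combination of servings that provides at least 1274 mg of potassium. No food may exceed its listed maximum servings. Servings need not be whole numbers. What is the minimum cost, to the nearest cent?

$2.21

Cost per mg of potassium: carrots $0.0016, black beans $0.0018, broccoli $0.0026, brown rice $0.0043, canned tuna $0.0090.
Take 3 servings of carrots: +729.0 mg potassium for $1.20 (total $1.20, still need 545.0 mg).
Take 1.438 servings of black beans: +545.0 mg potassium for $1.01 (total $2.21, still need 0.0 mg).
Greedy by cheapest-per-mg is optimal for a single linear constraint, so the minimum cost is $2.21.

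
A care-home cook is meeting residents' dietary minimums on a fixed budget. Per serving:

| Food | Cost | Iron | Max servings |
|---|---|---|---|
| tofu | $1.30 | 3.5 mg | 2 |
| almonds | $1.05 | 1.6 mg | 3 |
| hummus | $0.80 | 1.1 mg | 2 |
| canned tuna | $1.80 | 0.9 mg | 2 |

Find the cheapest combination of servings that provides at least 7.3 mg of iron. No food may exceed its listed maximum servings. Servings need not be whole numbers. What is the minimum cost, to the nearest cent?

$2.80

Cost per mg of iron: tofu $0.3714, almonds $0.6562, hummus $0.7273, canned tuna $2.0000.
Take 2 servings of tofu: +7.0 mg iron for $2.60 (total $2.60, still need 0.3 mg).
Take 0.1875 servings of almonds: +0.3 mg iron for $0.20 (total $2.80, still need 0.0 mg).
Filling from the cheapest source first is optimal under one linear minimum: $2.80.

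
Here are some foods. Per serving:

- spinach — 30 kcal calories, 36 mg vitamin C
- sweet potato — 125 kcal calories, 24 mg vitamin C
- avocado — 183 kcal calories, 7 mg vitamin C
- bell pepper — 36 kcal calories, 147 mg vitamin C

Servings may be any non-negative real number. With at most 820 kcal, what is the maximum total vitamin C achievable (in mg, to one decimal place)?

3348.3 mg

Vitamin C per kcal: bell pepper 4.083, spinach 1.2, sweet potato 0.192, avocado 0.03825.
With no serving limits, spend the whole calories allowance on bell pepper: 820 kcal / 36 kcal × 147 mg = 3348.3 mg.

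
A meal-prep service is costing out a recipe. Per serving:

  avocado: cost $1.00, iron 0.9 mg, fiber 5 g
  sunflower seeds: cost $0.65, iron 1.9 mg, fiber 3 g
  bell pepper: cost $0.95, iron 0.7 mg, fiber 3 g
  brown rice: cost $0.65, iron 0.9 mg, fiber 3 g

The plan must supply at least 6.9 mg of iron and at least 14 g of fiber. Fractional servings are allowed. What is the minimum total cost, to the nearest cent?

avocado only: max(6.9/0.9, 14/5) = 7.667 servings → $7.67.
sunflower seeds only: max(6.9/1.9, 14/3) = 4.667 servings → $3.03.
bell pepper only: max(6.9/0.7, 14/3) = 9.857 servings → $9.36.
brown rice only: max(6.9/0.9, 14/3) = 7.667 servings → $4.98.
avocado + sunflower seeds with both tight: 0.8676 servings and 3.221 servings → $2.96.
avocado + bell pepper: intersection lies outside the first quadrant.
avocado + brown rice: intersection lies outside the first quadrant.
sunflower seeds + bell pepper with both tight: 3.028 servings and 1.639 servings → $3.52.
sunflower seeds + brown rice with both tight: 2.7 servings and 1.967 servings → $3.03.
bell pepper + brown rice: intersection lies outside the first quadrant.
The minimum over all feasible corners is $2.96.

$2.96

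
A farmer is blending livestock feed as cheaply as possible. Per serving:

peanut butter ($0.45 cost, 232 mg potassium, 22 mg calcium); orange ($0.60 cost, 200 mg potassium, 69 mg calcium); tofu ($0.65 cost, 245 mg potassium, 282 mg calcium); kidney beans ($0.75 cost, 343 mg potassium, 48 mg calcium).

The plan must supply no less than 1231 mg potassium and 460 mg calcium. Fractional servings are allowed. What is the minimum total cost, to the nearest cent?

With two linear requirements the optimum uses one or two foods; enumerate the corners.
peanut butter only: max(1231/232, 460/22) = 20.91 servings → $9.41.
orange only: max(1231/200, 460/69) = 6.667 servings → $4.00.
tofu only: max(1231/245, 460/282) = 5.024 servings → $3.27.
kidney beans only: max(1231/343, 460/48) = 9.583 servings → $7.19.
peanut butter + orange with both targets exact would need a negative amount; discard.
peanut butter + tofu with both tight: 3.905 servings and 1.327 servings → $2.62.
peanut butter + kidney beans: the both-tight solution has a negative serving — not a feasible corner.
orange + tofu with both tight: 5.936 servings and 0.1788 servings → $3.68.
orange + kidney beans: intersection lies outside the first quadrant.
tofu + kidney beans with both tight: 1.162 servings and 2.759 servings → $2.82.
Cheapest feasible corner: $2.62.

$2.62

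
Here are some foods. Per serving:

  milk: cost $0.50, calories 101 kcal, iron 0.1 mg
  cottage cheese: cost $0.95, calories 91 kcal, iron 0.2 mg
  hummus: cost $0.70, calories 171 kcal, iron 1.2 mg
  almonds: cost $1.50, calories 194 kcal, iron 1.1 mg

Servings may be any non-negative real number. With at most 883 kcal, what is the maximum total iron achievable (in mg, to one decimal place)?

6.2 mg

Iron per kcal: hummus 0.007018, almonds 0.00567, cottage cheese 0.002198, milk 0.0009901.
With no serving limits, spend the whole calories allowance on hummus: 883 kcal / 171 kcal × 1.2 mg = 6.2 mg.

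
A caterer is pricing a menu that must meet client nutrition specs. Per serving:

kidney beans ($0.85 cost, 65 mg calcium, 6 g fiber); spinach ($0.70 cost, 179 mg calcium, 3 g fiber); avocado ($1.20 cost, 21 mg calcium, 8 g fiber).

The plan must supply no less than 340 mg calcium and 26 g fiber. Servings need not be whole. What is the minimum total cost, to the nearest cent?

$3.79

With two linear requirements the optimum uses one or two foods; enumerate the corners.
kidney beans only: max(340/65, 26/6) = 5.231 servings → $4.45.
spinach only: max(340/179, 26/3) = 8.667 servings → $6.07.
avocado only: max(340/21, 26/8) = 16.19 servings → $19.43.
kidney beans + spinach with both tight: 4.134 servings and 0.3982 servings → $3.79.
kidney beans + avocado: intersection lies outside the first quadrant.
spinach + avocado with both tight: 1.588 servings and 2.654 servings → $4.30.
The minimum over all feasible corners is $3.79.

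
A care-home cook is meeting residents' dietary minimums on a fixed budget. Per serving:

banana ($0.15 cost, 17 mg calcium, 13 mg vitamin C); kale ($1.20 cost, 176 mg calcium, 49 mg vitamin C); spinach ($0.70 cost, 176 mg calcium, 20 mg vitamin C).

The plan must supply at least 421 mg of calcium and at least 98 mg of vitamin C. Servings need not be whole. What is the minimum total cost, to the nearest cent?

Compare the cost at each extreme point of the feasible region.
banana only: max(421/17, 98/13) = 24.76 servings → $3.71.
kale only: max(421/176, 98/49) = 2.392 servings → $2.87.
spinach only: max(421/176, 98/20) = 4.9 servings → $3.43.
banana + kale: intersection lies outside the first quadrant.
banana + spinach with both tight: 4.532 servings and 1.954 servings → $2.05.
kale + spinach with both tight: 1.73 servings and 0.6624 servings → $2.54.
Cheapest feasible corner: $2.05.

$2.05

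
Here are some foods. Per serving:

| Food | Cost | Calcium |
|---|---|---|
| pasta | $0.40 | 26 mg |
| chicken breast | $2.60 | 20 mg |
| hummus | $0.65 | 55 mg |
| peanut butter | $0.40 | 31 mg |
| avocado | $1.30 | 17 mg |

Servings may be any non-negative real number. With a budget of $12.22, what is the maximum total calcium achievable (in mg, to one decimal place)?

1034.0 mg

Calcium per dollar: hummus 84.62, peanut butter 77.5, pasta 65, avocado 13.08, chicken breast 7.692.
With no serving limits, spend the whole cost allowance on hummus: $12.22 / $0.65 × 55 mg = 1034.0 mg.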